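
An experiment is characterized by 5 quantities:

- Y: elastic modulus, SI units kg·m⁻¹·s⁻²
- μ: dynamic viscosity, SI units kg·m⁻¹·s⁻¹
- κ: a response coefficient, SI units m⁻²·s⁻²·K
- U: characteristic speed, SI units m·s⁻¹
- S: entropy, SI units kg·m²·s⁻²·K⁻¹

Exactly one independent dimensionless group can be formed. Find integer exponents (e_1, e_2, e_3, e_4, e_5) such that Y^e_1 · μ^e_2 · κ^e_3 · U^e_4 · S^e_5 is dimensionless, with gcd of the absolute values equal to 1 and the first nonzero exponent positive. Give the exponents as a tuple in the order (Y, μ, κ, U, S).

M: e_1·(1) + e_2·(1) + e_3·(0) + e_4·(0) + e_5·(1) = 0
L: e_1·(-1) + e_2·(-1) + e_3·(-2) + e_4·(1) + e_5·(2) = 0
T: e_1·(-2) + e_2·(-1) + e_3·(-2) + e_4·(-1) + e_5·(-2) = 0
Θ: e_1·(0) + e_2·(0) + e_3·(1) + e_4·(0) + e_5·(-1) = 0
Solving this homogeneous linear system for the smallest-integer solution (first nonzero entry positive) gives (2, -1, -1, 1, -1).

(2, -1, -1, 1, -1)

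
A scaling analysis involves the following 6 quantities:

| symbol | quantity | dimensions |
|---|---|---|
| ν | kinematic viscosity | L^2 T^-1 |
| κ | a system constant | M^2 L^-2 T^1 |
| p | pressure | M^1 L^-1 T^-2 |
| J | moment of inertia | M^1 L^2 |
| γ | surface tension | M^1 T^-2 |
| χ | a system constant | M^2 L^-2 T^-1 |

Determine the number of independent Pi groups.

There are 6 variables and 3 base dimensions (M, L, T).
The dimension matrix has rank 3.
Independent dimensionless groups: 6 − 3 = 3.

3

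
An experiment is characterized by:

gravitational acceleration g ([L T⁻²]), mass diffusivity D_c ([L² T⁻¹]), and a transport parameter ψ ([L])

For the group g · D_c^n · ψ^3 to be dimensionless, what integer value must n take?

Balance the L exponent: (2)·n from D_c, plus (1) + 3·(1) = 4 from the rest, must sum to zero.
2n + 4 = 0, so n = -2.

-2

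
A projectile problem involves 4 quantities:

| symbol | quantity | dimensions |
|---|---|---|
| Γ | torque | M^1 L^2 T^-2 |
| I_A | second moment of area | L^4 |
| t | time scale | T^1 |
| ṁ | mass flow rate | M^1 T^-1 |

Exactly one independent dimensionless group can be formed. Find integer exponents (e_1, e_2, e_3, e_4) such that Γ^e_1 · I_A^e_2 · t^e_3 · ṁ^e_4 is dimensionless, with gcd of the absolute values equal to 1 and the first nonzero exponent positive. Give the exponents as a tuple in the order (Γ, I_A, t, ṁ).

M: e_1·(1) + e_2·(0) + e_3·(0) + e_4·(1) = 0
L: e_1·(2) + e_2·(4) + e_3·(0) + e_4·(0) = 0
T: e_1·(-2) + e_2·(0) + e_3·(1) + e_4·(-1) = 0
Solving this homogeneous linear system for the smallest-integer solution (first nonzero entry positive) gives (2, -1, 2, -2).

(2, -1, 2, -2)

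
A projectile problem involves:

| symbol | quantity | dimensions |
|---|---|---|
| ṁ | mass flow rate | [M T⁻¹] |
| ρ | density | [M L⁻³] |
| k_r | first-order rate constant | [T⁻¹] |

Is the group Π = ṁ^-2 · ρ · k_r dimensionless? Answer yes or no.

Sum the exponent of each base dimension across the product:
  M: −2·[ṁ]_M + [ρ]_M + [k_r]_M = −2·(1) + (1) + (0) = -1
  L: −2·[ṁ]_L + [ρ]_L + [k_r]_L = −2·(0) + (-3) + (0) = -3
  T: −2·[ṁ]_T + [ρ]_T + [k_r]_T = −2·(-1) + (0) + (-1) = 1
Net dimensions [M⁻¹ L⁻³ T] ≠ [1] — not dimensionless.

no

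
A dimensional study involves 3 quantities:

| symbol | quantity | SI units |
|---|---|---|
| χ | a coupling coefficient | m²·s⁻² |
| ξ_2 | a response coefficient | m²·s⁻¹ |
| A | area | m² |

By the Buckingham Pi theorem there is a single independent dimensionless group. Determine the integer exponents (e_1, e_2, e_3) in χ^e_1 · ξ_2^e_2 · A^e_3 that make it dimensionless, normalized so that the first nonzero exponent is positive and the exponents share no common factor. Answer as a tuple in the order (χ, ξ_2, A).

L: e_1·(2) + e_2·(2) + e_3·(2) = 0
T: e_1·(-2) + e_2·(-1) + e_3·(0) = 0
Solving this homogeneous linear system for the smallest-integer solution (first nonzero entry positive) gives (1, -2, 1).

(1, -2, 1)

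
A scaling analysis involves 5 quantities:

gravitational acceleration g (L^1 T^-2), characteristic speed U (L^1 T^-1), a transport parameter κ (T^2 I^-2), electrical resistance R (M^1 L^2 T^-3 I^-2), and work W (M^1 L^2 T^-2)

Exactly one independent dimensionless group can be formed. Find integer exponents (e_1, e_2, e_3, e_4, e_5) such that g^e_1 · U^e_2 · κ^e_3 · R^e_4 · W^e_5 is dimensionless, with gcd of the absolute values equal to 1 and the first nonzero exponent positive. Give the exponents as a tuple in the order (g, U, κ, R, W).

(3, -3, 1, -1, 1)

M: e_1·(0) + e_2·(0) + e_3·(0) + e_4·(1) + e_5·(1) = 0
L: e_1·(1) + e_2·(1) + e_3·(0) + e_4·(2) + e_5·(2) = 0
T: e_1·(-2) + e_2·(-1) + e_3·(2) + e_4·(-3) + e_5·(-2) = 0
I: e_1·(0) + e_2·(0) + e_3·(-2) + e_4·(-2) + e_5·(0) = 0
Solving this homogeneous linear system for the smallest-integer solution (first nonzero entry positive) gives (3, -3, 1, -1, 1).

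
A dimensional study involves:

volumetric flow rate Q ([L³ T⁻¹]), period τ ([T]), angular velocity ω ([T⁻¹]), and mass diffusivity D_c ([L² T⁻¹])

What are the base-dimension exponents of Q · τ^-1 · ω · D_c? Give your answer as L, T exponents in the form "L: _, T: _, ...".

Collect each base-dimension exponent across the product:
  L: (3) − (0) + (0) + (2) = 5
  T: (-1) − (1) + (-1) + (-1) = -4
So the dimensions are [L⁵ T⁻⁴].

L: 5, T: -4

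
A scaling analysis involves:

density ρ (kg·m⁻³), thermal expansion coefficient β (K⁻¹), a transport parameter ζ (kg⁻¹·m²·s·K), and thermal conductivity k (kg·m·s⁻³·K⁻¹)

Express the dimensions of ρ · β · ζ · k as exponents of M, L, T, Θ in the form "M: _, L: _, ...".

Collect each base-dimension exponent across the product:
  M: (1) + (0) + (-1) + (1) = 1
  L: (-3) + (0) + (2) + (1) = 0
  T: (0) + (0) + (1) + (-3) = -2
  Θ: (0) + (-1) + (1) + (-1) = -1
So the dimensions are [M T⁻² Θ⁻¹].

M: 1, L: 0, T: -2, Θ: -1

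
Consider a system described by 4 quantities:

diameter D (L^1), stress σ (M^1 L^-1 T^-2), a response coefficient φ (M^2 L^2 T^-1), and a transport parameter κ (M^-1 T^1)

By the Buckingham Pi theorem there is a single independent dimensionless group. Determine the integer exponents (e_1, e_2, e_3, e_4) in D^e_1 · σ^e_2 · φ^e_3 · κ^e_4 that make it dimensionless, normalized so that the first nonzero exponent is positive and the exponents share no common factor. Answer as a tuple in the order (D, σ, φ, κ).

M: e_1·(0) + e_2·(1) + e_3·(2) + e_4·(-1) = 0
L: e_1·(1) + e_2·(-1) + e_3·(2) + e_4·(0) = 0
T: e_1·(0) + e_2·(-2) + e_3·(-1) + e_4·(1) = 0
Solving this homogeneous linear system for the smallest-integer solution (first nonzero entry positive) gives (1, -1, -1, -3).

(1, -1, -1, -3)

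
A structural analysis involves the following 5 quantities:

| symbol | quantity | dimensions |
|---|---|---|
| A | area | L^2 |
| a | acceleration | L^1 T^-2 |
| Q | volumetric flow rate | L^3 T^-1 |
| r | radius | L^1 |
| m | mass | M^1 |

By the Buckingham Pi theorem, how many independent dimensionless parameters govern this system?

There are 5 variables and 3 base dimensions (M, L, T).
The dimension matrix has rank 3.
Independent dimensionless groups: 5 − 3 = 2.

2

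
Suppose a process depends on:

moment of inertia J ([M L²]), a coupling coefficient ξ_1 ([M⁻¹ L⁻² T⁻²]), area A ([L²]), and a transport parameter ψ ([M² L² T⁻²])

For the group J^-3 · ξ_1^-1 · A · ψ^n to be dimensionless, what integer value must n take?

1

Balance the M exponent: (2)·n from ψ, plus −3·(1) − (-1) + (0) = -2 from the rest, must sum to zero.
2n − 2 = 0, so n = 1.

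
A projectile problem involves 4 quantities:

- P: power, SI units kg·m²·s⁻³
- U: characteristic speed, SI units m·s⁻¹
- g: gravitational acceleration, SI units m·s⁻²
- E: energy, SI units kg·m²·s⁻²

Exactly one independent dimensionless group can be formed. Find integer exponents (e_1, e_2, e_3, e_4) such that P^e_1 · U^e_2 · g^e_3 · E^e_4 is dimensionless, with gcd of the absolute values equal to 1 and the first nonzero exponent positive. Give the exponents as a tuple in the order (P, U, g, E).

(1, 1, -1, -1)

M: e_1·(1) + e_2·(0) + e_3·(0) + e_4·(1) = 0
L: e_1·(2) + e_2·(1) + e_3·(1) + e_4·(2) = 0
T: e_1·(-3) + e_2·(-1) + e_3·(-2) + e_4·(-2) = 0
Solving this homogeneous linear system for the smallest-integer solution (first nonzero entry positive) gives (1, 1, -1, -1).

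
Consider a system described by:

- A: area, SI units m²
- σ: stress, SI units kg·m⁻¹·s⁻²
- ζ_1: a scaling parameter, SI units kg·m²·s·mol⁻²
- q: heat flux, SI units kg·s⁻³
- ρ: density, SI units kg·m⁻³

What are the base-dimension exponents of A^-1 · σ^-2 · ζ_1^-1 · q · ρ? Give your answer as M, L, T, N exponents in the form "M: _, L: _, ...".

M: -1, L: -5, T: 0, N: 2

Collect each base-dimension exponent across the product:
  M: −(0) − 2·(1) − (1) + (1) + (1) = -1
  L: −(2) − 2·(-1) − (2) + (0) + (-3) = -5
  T: −(0) − 2·(-2) − (1) + (-3) + (0) = 0
  N: −(0) − 2·(0) − (-2) + (0) + (0) = 2
So the dimensions are [M⁻¹ L⁻⁵ N²].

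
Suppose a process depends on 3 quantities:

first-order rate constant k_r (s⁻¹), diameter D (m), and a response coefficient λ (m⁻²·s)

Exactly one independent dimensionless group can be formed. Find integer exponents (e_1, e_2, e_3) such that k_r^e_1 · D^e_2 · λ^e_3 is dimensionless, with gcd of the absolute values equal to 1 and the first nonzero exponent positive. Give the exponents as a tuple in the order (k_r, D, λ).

L: e_1·(0) + e_2·(1) + e_3·(-2) = 0
T: e_1·(-1) + e_2·(0) + e_3·(1) = 0
Solving this homogeneous linear system for the smallest-integer solution (first nonzero entry positive) gives (1, 2, 1).

(1, 2, 1)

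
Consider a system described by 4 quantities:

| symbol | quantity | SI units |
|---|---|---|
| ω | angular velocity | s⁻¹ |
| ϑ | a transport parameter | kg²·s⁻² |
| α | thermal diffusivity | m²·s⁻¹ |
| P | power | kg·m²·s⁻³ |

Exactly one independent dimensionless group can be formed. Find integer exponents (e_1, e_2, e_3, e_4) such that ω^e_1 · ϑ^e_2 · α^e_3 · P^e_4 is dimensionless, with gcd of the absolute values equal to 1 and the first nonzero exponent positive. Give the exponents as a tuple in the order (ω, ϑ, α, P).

(2, 1, 2, -2)

M: e_1·(0) + e_2·(2) + e_3·(0) + e_4·(1) = 0
L: e_1·(0) + e_2·(0) + e_3·(2) + e_4·(2) = 0
T: e_1·(-1) + e_2·(-2) + e_3·(-1) + e_4·(-3) = 0
Solving this homogeneous linear system for the smallest-integer solution (first nonzero entry positive) gives (2, 1, 2, -2).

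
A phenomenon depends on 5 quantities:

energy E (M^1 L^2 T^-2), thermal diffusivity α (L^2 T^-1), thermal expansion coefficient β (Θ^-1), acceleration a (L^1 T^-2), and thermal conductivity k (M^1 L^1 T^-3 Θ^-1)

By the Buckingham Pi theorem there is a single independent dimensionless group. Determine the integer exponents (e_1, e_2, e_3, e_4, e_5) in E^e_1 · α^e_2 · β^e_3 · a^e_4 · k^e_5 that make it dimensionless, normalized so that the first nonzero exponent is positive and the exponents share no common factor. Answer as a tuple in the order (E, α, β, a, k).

M: e_1·(1) + e_2·(0) + e_3·(0) + e_4·(0) + e_5·(1) = 0
L: e_1·(2) + e_2·(2) + e_3·(0) + e_4·(1) + e_5·(1) = 0
T: e_1·(-2) + e_2·(-1) + e_3·(0) + e_4·(-2) + e_5·(-3) = 0
Θ: e_1·(0) + e_2·(0) + e_3·(-1) + e_4·(0) + e_5·(-1) = 0
Solving this homogeneous linear system for the smallest-integer solution (first nonzero entry positive) gives (1, -1, 1, 1, -1).

(1, -1, 1, 1, -1)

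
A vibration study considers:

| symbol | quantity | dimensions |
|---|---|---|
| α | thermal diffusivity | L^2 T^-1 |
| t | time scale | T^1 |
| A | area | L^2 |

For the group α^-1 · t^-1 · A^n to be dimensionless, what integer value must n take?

1

Balance the L exponent: (2)·n from A, plus −(2) − (0) = -2 from the rest, must sum to zero.
2n − 2 = 0, so n = 1.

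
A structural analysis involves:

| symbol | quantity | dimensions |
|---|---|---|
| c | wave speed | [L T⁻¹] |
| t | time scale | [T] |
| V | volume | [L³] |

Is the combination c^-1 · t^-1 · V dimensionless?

no

Sum the exponent of each base dimension across the product:
  L: −[c]_L − [t]_L + [V]_L = −(1) − (0) + (3) = 2
  T: −[c]_T − [t]_T + [V]_T = −(-1) − (1) + (0) = 0
Net dimensions [L²] ≠ [1] — not dimensionless.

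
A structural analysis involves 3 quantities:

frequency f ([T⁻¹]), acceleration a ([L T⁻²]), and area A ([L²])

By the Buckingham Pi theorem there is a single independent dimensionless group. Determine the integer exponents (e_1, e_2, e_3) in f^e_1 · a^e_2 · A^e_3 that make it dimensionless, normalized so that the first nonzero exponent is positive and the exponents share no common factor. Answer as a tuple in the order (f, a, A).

L: e_1·(0) + e_2·(1) + e_3·(2) = 0
T: e_1·(-1) + e_2·(-2) + e_3·(0) = 0
Solving this homogeneous linear system for the smallest-integer solution (first nonzero entry positive) gives (4, -2, 1).

(4, -2, 1)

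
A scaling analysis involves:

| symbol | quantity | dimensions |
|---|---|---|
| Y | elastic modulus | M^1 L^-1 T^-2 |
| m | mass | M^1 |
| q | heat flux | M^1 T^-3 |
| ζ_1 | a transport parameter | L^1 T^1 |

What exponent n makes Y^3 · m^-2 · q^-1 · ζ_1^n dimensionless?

3

Balance the L exponent: (1)·n from ζ_1, plus 3·(-1) − 2·(0) − (0) = -3 from the rest, must sum to zero.
n − 3 = 0, so n = 3.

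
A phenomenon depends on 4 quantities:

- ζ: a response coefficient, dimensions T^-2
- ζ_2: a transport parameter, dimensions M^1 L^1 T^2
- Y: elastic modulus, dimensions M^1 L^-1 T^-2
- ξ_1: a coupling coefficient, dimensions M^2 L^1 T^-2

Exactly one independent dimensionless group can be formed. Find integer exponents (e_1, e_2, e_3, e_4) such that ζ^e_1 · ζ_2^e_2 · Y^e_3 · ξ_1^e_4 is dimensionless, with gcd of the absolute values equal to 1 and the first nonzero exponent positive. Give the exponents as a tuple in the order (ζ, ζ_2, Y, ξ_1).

(4, 3, 1, -2)

M: e_1·(0) + e_2·(1) + e_3·(1) + e_4·(2) = 0
L: e_1·(0) + e_2·(1) + e_3·(-1) + e_4·(1) = 0
T: e_1·(-2) + e_2·(2) + e_3·(-2) + e_4·(-2) = 0
Solving this homogeneous linear system for the smallest-integer solution (first nonzero entry positive) gives (4, 3, 1, -2).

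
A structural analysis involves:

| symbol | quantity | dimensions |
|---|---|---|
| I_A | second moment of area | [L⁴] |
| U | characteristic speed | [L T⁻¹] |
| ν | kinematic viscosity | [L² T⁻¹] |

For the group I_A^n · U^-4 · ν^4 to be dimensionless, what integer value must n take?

-1

Balance the L exponent: (4)·n from I_A, plus −4·(1) + 4·(2) = 4 from the rest, must sum to zero.
4n + 4 = 0, so n = -1.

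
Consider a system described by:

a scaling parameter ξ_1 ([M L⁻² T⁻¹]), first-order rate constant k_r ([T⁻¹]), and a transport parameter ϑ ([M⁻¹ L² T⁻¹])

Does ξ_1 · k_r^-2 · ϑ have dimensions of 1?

yes

Sum the exponent of each base dimension across the product:
  M: [ξ_1]_M − 2·[k_r]_M + [ϑ]_M = (1) − 2·(0) + (-1) = 0
  L: [ξ_1]_L − 2·[k_r]_L + [ϑ]_L = (-2) − 2·(0) + (2) = 0
  T: [ξ_1]_T − 2·[k_r]_T + [ϑ]_T = (-1) − 2·(-1) + (-1) = 0
All base exponents vanish — dimensionless.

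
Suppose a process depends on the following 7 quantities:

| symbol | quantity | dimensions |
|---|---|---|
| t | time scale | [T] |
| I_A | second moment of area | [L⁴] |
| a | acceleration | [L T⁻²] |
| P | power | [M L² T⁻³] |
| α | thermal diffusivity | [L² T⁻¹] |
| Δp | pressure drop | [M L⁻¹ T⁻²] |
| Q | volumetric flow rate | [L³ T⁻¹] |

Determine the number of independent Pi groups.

There are 7 variables and 3 base dimensions (M, L, T).
The dimension matrix has rank 3.
Independent dimensionless groups: 7 − 3 = 4.

4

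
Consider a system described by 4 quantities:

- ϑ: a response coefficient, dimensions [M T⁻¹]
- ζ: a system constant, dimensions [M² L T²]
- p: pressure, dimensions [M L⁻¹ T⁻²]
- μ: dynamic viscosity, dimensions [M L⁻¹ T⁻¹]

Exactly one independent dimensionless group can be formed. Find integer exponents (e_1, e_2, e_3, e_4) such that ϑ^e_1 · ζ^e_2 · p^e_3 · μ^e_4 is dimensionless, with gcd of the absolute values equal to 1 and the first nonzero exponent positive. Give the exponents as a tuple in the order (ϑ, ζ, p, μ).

(3, -1, -4, 3)

M: e_1·(1) + e_2·(2) + e_3·(1) + e_4·(1) = 0
L: e_1·(0) + e_2·(1) + e_3·(-1) + e_4·(-1) = 0
T: e_1·(-1) + e_2·(2) + e_3·(-2) + e_4·(-1) = 0
Solving this homogeneous linear system for the smallest-integer solution (first nonzero entry positive) gives (3, -1, -4, 3).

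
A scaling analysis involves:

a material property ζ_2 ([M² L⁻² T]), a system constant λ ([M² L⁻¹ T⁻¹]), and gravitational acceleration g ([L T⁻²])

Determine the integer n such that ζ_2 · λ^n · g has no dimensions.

Balance the M exponent: (2)·n from λ, plus (2) + (0) = 2 from the rest, must sum to zero.
2n + 2 = 0, so n = -1.

-1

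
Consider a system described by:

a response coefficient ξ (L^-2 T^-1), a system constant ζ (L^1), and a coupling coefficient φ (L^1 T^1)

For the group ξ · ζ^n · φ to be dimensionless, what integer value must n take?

1

Balance the L exponent: (1)·n from ζ, plus (-2) + (1) = -1 from the rest, must sum to zero.
n − 1 = 0, so n = 1.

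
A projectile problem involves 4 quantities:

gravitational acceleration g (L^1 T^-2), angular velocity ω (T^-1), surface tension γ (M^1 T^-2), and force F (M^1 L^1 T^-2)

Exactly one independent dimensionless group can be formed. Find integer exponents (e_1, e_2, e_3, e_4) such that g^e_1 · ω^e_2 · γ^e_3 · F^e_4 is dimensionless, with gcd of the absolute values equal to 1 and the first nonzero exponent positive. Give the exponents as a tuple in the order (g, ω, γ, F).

M: e_1·(0) + e_2·(0) + e_3·(1) + e_4·(1) = 0
L: e_1·(1) + e_2·(0) + e_3·(0) + e_4·(1) = 0
T: e_1·(-2) + e_2·(-1) + e_3·(-2) + e_4·(-2) = 0
Solving this homogeneous linear system for the smallest-integer solution (first nonzero entry positive) gives (1, -2, 1, -1).

(1, -2, 1, -1)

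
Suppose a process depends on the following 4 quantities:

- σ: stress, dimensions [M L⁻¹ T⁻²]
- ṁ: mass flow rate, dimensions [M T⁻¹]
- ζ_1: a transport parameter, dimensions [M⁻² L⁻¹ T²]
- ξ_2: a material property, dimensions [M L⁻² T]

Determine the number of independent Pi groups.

There are 4 variables and 3 base dimensions (M, L, T).
The dimension matrix has rank 3.
Independent dimensionless groups: 4 − 3 = 1.

1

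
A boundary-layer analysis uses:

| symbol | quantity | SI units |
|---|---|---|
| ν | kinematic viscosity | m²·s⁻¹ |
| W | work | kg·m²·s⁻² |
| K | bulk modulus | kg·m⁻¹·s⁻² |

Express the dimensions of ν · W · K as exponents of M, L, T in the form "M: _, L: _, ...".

Collect each base-dimension exponent across the product:
  M: (0) + (1) + (1) = 2
  L: (2) + (2) + (-1) = 3
  T: (-1) + (-2) + (-2) = -5
So the dimensions are [M² L³ T⁻⁵].

M: 2, L: 3, T: -5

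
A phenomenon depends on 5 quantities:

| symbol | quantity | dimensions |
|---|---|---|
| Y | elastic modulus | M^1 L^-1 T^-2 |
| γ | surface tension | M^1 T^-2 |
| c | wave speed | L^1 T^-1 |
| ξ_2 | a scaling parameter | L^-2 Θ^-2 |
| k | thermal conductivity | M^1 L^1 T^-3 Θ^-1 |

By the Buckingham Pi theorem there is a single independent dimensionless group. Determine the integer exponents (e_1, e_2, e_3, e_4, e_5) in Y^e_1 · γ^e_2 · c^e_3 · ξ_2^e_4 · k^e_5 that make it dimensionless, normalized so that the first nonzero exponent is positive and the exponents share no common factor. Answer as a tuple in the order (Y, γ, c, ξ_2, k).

(2, -4, -2, -1, 2)

M: e_1·(1) + e_2·(1) + e_3·(0) + e_4·(0) + e_5·(1) = 0
L: e_1·(-1) + e_2·(0) + e_3·(1) + e_4·(-2) + e_5·(1) = 0
T: e_1·(-2) + e_2·(-2) + e_3·(-1) + e_4·(0) + e_5·(-3) = 0
Θ: e_1·(0) + e_2·(0) + e_3·(0) + e_4·(-2) + e_5·(-1) = 0
Solving this homogeneous linear system for the smallest-integer solution (first nonzero entry positive) gives (2, -4, -2, -1, 2).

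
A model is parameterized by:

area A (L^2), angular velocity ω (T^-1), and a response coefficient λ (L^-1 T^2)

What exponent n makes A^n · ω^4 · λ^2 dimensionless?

1

Balance the L exponent: (2)·n from A, plus 4·(0) + 2·(-1) = -2 from the rest, must sum to zero.
2n − 2 = 0, so n = 1.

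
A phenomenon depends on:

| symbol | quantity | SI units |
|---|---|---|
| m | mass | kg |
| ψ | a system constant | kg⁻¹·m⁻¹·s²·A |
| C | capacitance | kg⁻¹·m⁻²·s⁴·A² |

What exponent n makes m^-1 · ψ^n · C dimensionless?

Balance the M exponent: (-1)·n from ψ, plus −(1) + (-1) = -2 from the rest, must sum to zero.
−n − 2 = 0, so n = -2.

-2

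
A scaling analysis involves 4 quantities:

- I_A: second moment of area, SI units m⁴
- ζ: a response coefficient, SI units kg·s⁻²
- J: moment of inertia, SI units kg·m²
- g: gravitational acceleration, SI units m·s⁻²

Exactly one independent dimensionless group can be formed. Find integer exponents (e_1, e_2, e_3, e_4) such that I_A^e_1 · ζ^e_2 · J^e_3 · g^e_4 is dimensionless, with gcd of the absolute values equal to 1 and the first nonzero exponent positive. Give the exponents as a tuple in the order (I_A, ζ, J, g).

(3, 4, -4, -4)

M: e_1·(0) + e_2·(1) + e_3·(1) + e_4·(0) = 0
L: e_1·(4) + e_2·(0) + e_3·(2) + e_4·(1) = 0
T: e_1·(0) + e_2·(-2) + e_3·(0) + e_4·(-2) = 0
Solving this homogeneous linear system for the smallest-integer solution (first nonzero entry positive) gives (3, 4, -4, -4).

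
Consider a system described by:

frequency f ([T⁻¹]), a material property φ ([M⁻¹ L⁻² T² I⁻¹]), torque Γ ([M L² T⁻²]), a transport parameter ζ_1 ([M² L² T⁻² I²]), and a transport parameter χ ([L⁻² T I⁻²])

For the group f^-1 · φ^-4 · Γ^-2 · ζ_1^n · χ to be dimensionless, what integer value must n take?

-1

Balance the M exponent: (2)·n from ζ_1, plus −(0) − 4·(-1) − 2·(1) + (0) = 2 from the rest, must sum to zero.
2n + 2 = 0, so n = -1.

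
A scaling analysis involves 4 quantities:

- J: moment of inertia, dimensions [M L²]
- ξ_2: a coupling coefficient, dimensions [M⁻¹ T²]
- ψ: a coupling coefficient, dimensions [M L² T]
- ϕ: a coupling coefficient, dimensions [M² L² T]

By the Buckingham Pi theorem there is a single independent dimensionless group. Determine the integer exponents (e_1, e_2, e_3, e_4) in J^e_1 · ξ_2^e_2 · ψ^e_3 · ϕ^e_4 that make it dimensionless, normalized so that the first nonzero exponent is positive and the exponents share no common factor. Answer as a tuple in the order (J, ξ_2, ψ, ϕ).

(2, 1, -3, 1)

M: e_1·(1) + e_2·(-1) + e_3·(1) + e_4·(2) = 0
L: e_1·(2) + e_2·(0) + e_3·(2) + e_4·(2) = 0
T: e_1·(0) + e_2·(2) + e_3·(1) + e_4·(1) = 0
Solving this homogeneous linear system for the smallest-integer solution (first nonzero entry positive) gives (2, 1, -3, 1).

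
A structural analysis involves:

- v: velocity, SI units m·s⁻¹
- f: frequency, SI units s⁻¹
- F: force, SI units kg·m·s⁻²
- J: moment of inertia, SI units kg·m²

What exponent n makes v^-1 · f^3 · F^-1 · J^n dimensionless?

Balance the M exponent: (1)·n from J, plus −(0) + 3·(0) − (1) = -1 from the rest, must sum to zero.
n − 1 = 0, so n = 1.

1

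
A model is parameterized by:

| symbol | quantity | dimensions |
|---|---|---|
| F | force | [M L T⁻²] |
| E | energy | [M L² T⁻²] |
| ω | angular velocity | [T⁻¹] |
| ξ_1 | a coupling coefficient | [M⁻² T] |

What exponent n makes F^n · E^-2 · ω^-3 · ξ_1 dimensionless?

4

Balance the M exponent: (1)·n from F, plus −2·(1) − 3·(0) + (-2) = -4 from the rest, must sum to zero.
n − 4 = 0, so n = 4.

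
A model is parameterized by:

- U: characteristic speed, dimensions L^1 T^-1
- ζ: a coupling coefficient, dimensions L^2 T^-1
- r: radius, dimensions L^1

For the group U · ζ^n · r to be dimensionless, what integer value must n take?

-1

Balance the L exponent: (2)·n from ζ, plus (1) + (1) = 2 from the rest, must sum to zero.
2n + 2 = 0, so n = -1.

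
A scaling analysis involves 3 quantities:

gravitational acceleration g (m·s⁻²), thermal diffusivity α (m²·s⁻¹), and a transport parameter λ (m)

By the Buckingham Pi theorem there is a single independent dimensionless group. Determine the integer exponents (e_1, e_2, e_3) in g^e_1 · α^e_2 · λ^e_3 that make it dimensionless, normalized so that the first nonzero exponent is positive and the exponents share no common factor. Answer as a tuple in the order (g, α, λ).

L: e_1·(1) + e_2·(2) + e_3·(1) = 0
T: e_1·(-2) + e_2·(-1) + e_3·(0) = 0
Solving this homogeneous linear system for the smallest-integer solution (first nonzero entry positive) gives (1, -2, 3).

(1, -2, 3)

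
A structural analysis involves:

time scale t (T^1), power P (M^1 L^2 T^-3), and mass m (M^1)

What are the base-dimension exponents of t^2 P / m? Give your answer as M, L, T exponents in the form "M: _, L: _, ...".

Collect each base-dimension exponent across the product:
  M: 2·(0) + (1) − (1) = 0
  L: 2·(0) + (2) − (0) = 2
  T: 2·(1) + (-3) − (0) = -1
So the dimensions are [L² T⁻¹].

M: 0, L: 2, T: -1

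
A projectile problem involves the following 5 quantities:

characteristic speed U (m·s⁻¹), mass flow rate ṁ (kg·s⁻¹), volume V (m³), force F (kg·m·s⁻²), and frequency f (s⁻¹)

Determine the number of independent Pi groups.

2

There are 5 variables and 3 base dimensions (M, L, T).
The dimension matrix has rank 3.
Independent dimensionless groups: 5 − 3 = 2.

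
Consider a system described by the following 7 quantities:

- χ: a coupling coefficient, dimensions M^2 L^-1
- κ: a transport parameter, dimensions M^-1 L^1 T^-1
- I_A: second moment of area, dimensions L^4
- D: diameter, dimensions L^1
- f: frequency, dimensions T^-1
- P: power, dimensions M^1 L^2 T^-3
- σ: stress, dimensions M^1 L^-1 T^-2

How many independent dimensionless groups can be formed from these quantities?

4

There are 7 variables and 3 base dimensions (M, L, T).
The dimension matrix has rank 3.
Independent dimensionless groups: 7 − 3 = 4.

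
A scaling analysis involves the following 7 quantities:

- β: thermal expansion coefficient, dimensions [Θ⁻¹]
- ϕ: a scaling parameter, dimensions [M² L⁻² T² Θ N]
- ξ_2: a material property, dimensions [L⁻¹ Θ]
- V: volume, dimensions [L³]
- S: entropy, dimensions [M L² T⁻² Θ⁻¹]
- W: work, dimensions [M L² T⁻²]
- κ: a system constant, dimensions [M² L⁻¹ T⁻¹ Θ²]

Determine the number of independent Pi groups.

2

There are 7 variables and 5 base dimensions (M, L, T, Θ, N).
The dimension matrix has rank 5.
Independent dimensionless groups: 7 − 5 = 2.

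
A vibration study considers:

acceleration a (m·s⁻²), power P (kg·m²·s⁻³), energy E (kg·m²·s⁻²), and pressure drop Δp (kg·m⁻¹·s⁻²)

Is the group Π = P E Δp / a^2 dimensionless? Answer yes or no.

no

Sum the exponent of each base dimension across the product:
  M: −2·[a]_M + [P]_M + [E]_M + [Δp]_M = −2·(0) + (1) + (1) + (1) = 3
  L: −2·[a]_L + [P]_L + [E]_L + [Δp]_L = −2·(1) + (2) + (2) + (-1) = 1
  T: −2·[a]_T + [P]_T + [E]_T + [Δp]_T = −2·(-2) + (-3) + (-2) + (-2) = -3
Net dimensions [M³ L T⁻³] ≠ [1] — not dimensionless.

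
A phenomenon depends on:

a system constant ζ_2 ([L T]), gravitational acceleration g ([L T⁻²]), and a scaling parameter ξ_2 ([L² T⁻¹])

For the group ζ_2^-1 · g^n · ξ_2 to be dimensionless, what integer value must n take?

Balance the L exponent: (1)·n from g, plus −(1) + (2) = 1 from the rest, must sum to zero.
n + 1 = 0, so n = -1.

-1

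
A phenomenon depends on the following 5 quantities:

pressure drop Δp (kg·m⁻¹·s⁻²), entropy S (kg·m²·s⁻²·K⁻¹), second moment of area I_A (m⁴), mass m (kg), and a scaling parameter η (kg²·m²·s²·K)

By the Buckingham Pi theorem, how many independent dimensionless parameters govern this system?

1

There are 5 variables and 4 base dimensions (M, L, T, Θ).
The dimension matrix has rank 4.
Independent dimensionless groups: 5 − 4 = 1.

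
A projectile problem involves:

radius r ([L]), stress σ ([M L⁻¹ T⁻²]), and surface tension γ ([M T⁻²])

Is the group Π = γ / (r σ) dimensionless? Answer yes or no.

Sum the exponent of each base dimension across the product:
  M: −[r]_M − [σ]_M + [γ]_M = −(0) − (1) + (1) = 0
  L: −[r]_L − [σ]_L + [γ]_L = −(1) − (-1) + (0) = 0
  T: −[r]_T − [σ]_T + [γ]_T = −(0) − (-2) + (-2) = 0
All base exponents vanish — dimensionless.

yes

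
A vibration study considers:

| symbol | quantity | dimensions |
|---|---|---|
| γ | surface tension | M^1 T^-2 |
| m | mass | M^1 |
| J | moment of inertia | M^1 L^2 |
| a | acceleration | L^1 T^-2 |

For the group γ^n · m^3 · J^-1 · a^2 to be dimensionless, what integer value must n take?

-2

Balance the M exponent: (1)·n from γ, plus 3·(1) − (1) + 2·(0) = 2 from the rest, must sum to zero.
n + 2 = 0, so n = -2.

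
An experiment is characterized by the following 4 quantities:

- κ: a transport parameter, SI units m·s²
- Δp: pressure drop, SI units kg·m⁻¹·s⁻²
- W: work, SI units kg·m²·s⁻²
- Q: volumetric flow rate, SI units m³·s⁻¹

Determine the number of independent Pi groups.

1

There are 4 variables and 3 base dimensions (M, L, T).
The dimension matrix has rank 3.
Independent dimensionless groups: 4 − 3 = 1.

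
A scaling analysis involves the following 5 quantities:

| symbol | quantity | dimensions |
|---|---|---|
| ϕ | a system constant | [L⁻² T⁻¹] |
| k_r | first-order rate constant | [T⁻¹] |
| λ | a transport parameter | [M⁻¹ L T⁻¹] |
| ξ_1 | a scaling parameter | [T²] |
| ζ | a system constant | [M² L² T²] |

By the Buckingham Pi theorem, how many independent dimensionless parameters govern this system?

There are 5 variables and 3 base dimensions (M, L, T).
The dimension matrix has rank 3.
Independent dimensionless groups: 5 − 3 = 2.

2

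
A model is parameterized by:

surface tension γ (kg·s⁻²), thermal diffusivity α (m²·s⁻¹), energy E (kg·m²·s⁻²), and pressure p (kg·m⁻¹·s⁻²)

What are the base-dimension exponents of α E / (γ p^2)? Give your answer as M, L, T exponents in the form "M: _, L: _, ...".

Collect each base-dimension exponent across the product:
  M: −(1) + (0) + (1) − 2·(1) = -2
  L: −(0) + (2) + (2) − 2·(-1) = 6
  T: −(-2) + (-1) + (-2) − 2·(-2) = 3
So the dimensions are [M⁻² L⁶ T³].

M: -2, L: 6, T: 3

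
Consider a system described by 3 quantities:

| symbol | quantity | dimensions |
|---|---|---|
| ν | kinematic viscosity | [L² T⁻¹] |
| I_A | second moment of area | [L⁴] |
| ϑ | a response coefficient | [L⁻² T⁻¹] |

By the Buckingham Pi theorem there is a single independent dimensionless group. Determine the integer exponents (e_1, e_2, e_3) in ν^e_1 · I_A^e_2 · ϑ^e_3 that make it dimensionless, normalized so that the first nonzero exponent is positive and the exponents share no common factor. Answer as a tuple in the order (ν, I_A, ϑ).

L: e_1·(2) + e_2·(4) + e_3·(-2) = 0
T: e_1·(-1) + e_2·(0) + e_3·(-1) = 0
Solving this homogeneous linear system for the smallest-integer solution (first nonzero entry positive) gives (1, -1, -1).

(1, -1, -1)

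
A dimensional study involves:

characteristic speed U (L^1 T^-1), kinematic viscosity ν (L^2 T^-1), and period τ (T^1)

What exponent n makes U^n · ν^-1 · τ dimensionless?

Balance the L exponent: (1)·n from U, plus −(2) + (0) = -2 from the rest, must sum to zero.
n − 2 = 0, so n = 2.

2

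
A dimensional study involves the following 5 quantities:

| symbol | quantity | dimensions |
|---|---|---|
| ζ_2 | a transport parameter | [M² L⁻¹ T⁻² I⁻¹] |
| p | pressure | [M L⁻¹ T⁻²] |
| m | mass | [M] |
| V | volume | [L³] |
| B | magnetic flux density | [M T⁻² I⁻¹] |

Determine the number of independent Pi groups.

There are 5 variables and 4 base dimensions (M, L, T, I).
The dimension matrix has rank 4.
Independent dimensionless groups: 5 − 4 = 1.

1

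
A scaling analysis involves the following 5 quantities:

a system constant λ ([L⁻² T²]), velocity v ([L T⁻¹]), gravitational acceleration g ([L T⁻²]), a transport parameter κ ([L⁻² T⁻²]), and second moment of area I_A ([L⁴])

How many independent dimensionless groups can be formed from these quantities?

3

There are 5 variables and 2 base dimensions (L, T).
The dimension matrix has rank 2.
Independent dimensionless groups: 5 − 2 = 3.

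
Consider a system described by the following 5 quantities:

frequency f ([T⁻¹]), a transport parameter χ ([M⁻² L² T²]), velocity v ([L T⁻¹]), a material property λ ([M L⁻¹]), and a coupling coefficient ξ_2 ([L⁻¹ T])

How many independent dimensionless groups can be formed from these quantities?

2

There are 5 variables and 3 base dimensions (M, L, T).
The dimension matrix has rank 3.
Independent dimensionless groups: 5 − 3 = 2.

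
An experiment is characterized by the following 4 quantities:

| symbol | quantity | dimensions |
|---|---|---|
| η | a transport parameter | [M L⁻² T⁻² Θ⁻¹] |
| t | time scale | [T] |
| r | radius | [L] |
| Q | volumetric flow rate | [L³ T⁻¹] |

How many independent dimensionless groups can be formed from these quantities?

1

There are 4 variables and 4 base dimensions (M, L, T, Θ).
The dimension matrix has rank 3 (less than 4: the dimension vectors are linearly dependent).
Independent dimensionless groups: 4 − 3 = 1.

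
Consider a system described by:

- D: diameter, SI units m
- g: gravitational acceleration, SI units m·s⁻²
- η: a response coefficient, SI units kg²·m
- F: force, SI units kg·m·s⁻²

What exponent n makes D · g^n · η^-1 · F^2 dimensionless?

-2

Balance the L exponent: (1)·n from g, plus (1) − (1) + 2·(1) = 2 from the rest, must sum to zero.
n + 2 = 0, so n = -2.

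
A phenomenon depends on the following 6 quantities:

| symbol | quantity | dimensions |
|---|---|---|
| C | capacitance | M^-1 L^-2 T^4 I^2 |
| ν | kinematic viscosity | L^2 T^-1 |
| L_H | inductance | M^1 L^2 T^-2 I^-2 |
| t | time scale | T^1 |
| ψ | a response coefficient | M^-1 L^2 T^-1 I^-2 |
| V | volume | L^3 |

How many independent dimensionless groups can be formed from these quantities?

There are 6 variables and 4 base dimensions (M, L, T, I).
The dimension matrix has rank 4.
Independent dimensionless groups: 6 − 4 = 2.

2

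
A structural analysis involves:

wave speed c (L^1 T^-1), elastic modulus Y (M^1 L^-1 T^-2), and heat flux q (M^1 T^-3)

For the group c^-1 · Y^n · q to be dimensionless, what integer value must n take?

-1

Balance the M exponent: (1)·n from Y, plus −(0) + (1) = 1 from the rest, must sum to zero.
n + 1 = 0, so n = -1.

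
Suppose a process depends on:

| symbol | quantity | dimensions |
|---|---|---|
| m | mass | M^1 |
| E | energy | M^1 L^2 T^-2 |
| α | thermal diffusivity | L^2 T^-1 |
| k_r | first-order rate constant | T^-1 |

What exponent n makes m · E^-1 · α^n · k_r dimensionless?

1

Balance the L exponent: (2)·n from α, plus (0) − (2) + (0) = -2 from the rest, must sum to zero.
2n − 2 = 0, so n = 1.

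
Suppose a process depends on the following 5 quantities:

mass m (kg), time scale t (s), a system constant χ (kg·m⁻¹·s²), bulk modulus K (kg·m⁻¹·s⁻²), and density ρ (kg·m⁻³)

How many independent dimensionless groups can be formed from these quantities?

2

There are 5 variables and 3 base dimensions (M, L, T).
The dimension matrix has rank 3.
Independent dimensionless groups: 5 − 3 = 2.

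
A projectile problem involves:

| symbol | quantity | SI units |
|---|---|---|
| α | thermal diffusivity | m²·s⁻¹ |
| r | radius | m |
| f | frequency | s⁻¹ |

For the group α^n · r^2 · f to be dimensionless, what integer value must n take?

-1

Balance the L exponent: (2)·n from α, plus 2·(1) + (0) = 2 from the rest, must sum to zero.
2n + 2 = 0, so n = -1.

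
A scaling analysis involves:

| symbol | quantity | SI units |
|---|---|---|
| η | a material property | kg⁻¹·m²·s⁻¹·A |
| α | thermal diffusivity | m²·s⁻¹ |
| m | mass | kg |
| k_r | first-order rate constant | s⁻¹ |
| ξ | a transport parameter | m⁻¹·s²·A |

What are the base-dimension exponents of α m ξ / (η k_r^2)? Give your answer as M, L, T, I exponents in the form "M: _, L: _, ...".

M: 2, L: -1, T: 4, I: 0

Collect each base-dimension exponent across the product:
  M: −(-1) + (0) + (1) − 2·(0) + (0) = 2
  L: −(2) + (2) + (0) − 2·(0) + (-1) = -1
  T: −(-1) + (-1) + (0) − 2·(-1) + (2) = 4
  I: −(1) + (0) + (0) − 2·(0) + (1) = 0
So the dimensions are [M² L⁻¹ T⁴].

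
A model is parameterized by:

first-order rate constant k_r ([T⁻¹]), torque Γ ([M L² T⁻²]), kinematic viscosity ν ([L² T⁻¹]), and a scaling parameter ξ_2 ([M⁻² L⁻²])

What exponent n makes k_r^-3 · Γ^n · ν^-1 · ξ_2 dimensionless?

2

Balance the M exponent: (1)·n from Γ, plus −3·(0) − (0) + (-2) = -2 from the rest, must sum to zero.
n − 2 = 0, so n = 2.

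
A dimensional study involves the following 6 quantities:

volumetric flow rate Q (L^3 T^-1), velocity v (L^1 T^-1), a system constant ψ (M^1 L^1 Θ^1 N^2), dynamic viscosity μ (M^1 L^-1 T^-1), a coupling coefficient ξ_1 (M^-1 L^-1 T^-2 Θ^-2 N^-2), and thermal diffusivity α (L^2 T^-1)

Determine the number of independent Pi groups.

1

There are 6 variables and 5 base dimensions (M, L, T, Θ, N).
The dimension matrix has rank 5.
Independent dimensionless groups: 6 − 5 = 1.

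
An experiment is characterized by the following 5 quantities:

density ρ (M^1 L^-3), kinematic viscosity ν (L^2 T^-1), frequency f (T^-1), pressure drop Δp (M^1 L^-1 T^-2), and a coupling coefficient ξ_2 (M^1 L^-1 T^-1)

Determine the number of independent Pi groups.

There are 5 variables and 3 base dimensions (M, L, T).
The dimension matrix has rank 3.
Independent dimensionless groups: 5 − 3 = 2.

2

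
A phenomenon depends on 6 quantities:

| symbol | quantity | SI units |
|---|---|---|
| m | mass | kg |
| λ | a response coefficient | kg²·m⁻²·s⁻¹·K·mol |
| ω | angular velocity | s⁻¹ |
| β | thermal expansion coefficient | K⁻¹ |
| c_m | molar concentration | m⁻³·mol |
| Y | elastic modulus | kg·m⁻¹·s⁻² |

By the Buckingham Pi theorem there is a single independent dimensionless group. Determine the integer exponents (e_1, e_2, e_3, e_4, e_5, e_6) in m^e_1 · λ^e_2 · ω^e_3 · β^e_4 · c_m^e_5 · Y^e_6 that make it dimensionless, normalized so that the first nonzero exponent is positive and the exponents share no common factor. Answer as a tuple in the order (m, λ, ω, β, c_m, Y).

M: e_1·(1) + e_2·(2) + e_3·(0) + e_4·(0) + e_5·(0) + e_6·(1) = 0
L: e_1·(0) + e_2·(-2) + e_3·(0) + e_4·(0) + e_5·(-3) + e_6·(-1) = 0
T: e_1·(0) + e_2·(-1) + e_3·(-1) + e_4·(0) + e_5·(0) + e_6·(-2) = 0
Θ: e_1·(0) + e_2·(1) + e_3·(0) + e_4·(-1) + e_5·(0) + e_6·(0) = 0
N: e_1·(0) + e_2·(1) + e_3·(0) + e_4·(0) + e_5·(1) + e_6·(0) = 0
Solving this homogeneous linear system for the smallest-integer solution (first nonzero entry positive) gives (3, -1, 3, -1, 1, -1).

(3, -1, 3, -1, 1, -1)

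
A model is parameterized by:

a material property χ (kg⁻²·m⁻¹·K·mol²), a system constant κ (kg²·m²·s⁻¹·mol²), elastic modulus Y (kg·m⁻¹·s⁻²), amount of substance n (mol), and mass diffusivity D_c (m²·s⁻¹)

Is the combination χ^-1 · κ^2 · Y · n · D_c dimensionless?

Sum the exponent of each base dimension across the product:
  M: −[χ]_M + 2·[κ]_M + [Y]_M + [n]_M + [D_c]_M = −(-2) + 2·(2) + (1) + (0) + (0) = 7
  L: −[χ]_L + 2·[κ]_L + [Y]_L + [n]_L + [D_c]_L = −(-1) + 2·(2) + (-1) + (0) + (2) = 6
  T: −[χ]_T + 2·[κ]_T + [Y]_T + [n]_T + [D_c]_T = −(0) + 2·(-1) + (-2) + (0) + (-1) = -5
  Θ: −[χ]_Θ + 2·[κ]_Θ + [Y]_Θ + [n]_Θ + [D_c]_Θ = −(1) + 2·(0) + (0) + (0) + (0) = -1
  N: −[χ]_N + 2·[κ]_N + [Y]_N + [n]_N + [D_c]_N = −(2) + 2·(2) + (0) + (1) + (0) = 3
Net dimensions [M⁷ L⁶ T⁻⁵ Θ⁻¹ N³] ≠ [1] — not dimensionless.

no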